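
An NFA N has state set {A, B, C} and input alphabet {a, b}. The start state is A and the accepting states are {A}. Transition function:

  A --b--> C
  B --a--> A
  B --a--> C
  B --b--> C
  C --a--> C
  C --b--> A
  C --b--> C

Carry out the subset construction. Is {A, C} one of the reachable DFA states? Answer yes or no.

Start state of the DFA: {A}.
{A} --a--> ∅  [new]
{A} --b--> {C}  [new]
∅ --a--> ∅  [seen]
∅ --b--> ∅  [seen]
{C} --a--> {C}  [seen]
{C} --b--> {A, C}  [new]
{A, C} --a--> {C}  [seen]
{A, C} --b--> {A, C}  [seen]
Reachable DFA states: {A}, ∅, {C}, {A, C}.
{A, C} is among them.

yes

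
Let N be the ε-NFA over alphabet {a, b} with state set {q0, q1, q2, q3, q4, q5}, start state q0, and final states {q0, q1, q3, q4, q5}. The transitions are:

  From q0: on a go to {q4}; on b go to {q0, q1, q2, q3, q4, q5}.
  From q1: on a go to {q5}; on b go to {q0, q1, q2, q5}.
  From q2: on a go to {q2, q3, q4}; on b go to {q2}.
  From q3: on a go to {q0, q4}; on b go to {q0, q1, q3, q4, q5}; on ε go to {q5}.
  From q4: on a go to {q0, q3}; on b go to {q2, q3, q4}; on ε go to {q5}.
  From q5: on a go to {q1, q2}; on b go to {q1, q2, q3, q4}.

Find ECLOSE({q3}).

Begin with {q3}.
q3 →ε {q5}; add q5.
ε-closure = {q3, q5}.

{q3, q5}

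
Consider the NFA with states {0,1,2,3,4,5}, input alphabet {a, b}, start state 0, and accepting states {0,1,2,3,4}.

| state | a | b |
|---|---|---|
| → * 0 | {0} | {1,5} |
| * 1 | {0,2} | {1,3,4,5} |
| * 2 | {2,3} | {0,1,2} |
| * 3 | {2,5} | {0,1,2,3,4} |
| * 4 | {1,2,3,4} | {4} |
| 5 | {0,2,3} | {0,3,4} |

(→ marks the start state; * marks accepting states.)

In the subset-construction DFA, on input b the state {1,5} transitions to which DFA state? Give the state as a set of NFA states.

δ(1,b) = {1,3,4,5}; δ(5,b) = {0,3,4}.
Union: {0,1,3,4,5}.

{0,1,3,4,5}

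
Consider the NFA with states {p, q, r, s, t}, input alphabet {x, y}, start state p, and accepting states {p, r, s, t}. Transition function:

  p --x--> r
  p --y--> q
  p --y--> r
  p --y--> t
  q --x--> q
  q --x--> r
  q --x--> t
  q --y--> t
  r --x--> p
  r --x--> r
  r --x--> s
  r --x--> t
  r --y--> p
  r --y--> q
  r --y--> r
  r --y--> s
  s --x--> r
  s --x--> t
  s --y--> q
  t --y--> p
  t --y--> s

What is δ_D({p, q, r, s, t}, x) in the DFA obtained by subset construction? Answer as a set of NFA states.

δ(p,x) = {r}; δ(q,x) = {q, r, t}; δ(r,x) = {p, r, s, t}; δ(s,x) = {r, t}; δ(t,x) = ∅.
Union: {p, q, r, s, t}.

{p, q, r, s, t}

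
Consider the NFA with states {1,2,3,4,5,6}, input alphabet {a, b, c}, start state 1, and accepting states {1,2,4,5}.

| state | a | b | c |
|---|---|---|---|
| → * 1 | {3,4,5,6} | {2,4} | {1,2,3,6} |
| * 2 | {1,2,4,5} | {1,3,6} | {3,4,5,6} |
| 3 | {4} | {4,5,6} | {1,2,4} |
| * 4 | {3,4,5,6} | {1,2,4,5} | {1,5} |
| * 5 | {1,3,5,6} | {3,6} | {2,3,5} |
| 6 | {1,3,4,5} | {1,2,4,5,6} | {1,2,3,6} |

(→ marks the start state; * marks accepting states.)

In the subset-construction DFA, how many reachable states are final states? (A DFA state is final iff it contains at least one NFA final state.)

Start state of the DFA: {1}.
{1} --a--> {3,4,5,6}  [new]
{1} --b--> {2,4}  [new]
{1} --c--> {1,2,3,6}  [new]
{3,4,5,6} --a--> {1,3,4,5,6}  [new]
{3,4,5,6} --b--> {1,2,3,4,5,6}  [new]
{3,4,5,6} --c--> {1,2,3,4,5,6}  [seen]
{2,4} --a--> {1,2,3,4,5,6}  [seen]
{2,4} --b--> {1,2,3,4,5,6}  [seen]
{2,4} --c--> {1,3,4,5,6}  [seen]
{1,2,3,6} --a--> {1,2,3,4,5,6}  [seen]
{1,2,3,6} --b--> {1,2,3,4,5,6}  [seen]
{1,2,3,6} --c--> {1,2,3,4,5,6}  [seen]
{1,3,4,5,6} --a--> {1,3,4,5,6}  [seen]
{1,3,4,5,6} --b--> {1,2,3,4,5,6}  [seen]
{1,3,4,5,6} --c--> {1,2,3,4,5,6}  [seen]
{1,2,3,4,5,6} --a--> {1,2,3,4,5,6}  [seen]
{1,2,3,4,5,6} --b--> {1,2,3,4,5,6}  [seen]
{1,2,3,4,5,6} --c--> {1,2,3,4,5,6}  [seen]
Reachable DFA states: {1}, {3,4,5,6}, {2,4}, {1,2,3,6}, {1,3,4,5,6}, {1,2,3,4,5,6}.
Accepting DFA states (contain an NFA accepting state): {1}, {3,4,5,6}, {2,4}, {1,2,3,6}, {1,3,4,5,6}, {1,2,3,4,5,6}.

6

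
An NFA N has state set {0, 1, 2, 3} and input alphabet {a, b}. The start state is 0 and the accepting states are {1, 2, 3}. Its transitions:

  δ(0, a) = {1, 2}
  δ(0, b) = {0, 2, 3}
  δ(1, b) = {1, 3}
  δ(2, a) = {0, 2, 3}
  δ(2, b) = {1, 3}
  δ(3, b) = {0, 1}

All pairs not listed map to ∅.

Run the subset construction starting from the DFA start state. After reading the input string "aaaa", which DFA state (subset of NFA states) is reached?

Start: {0}.
δ(0,a) = {1, 2}.
Union: {1, 2}.
After a: {1, 2}.
δ(1,a) = ∅; δ(2,a) = {0, 2, 3}.
Union: {0, 2, 3}.
After a: {0, 2, 3}.
δ(0,a) = {1, 2}; δ(2,a) = {0, 2, 3}; δ(3,a) = ∅.
Union: {0, 1, 2, 3}.
After a: {0, 1, 2, 3}.
δ(0,a) = {1, 2}; δ(1,a) = ∅; δ(2,a) = {0, 2, 3}; δ(3,a) = ∅.
Union: {0, 1, 2, 3}.
After a: {0, 1, 2, 3}.

{0, 1, 2, 3}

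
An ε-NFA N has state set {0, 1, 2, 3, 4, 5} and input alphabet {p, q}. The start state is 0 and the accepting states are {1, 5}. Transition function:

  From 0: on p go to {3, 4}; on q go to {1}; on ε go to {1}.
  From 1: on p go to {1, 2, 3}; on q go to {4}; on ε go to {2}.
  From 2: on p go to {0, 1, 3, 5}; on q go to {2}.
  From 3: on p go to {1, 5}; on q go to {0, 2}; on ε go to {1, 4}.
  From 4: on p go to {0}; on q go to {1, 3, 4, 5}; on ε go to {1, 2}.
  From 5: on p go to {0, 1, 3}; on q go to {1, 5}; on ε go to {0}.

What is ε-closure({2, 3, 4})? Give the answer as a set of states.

Begin with {2, 3, 4}.
3 →ε {1, 4}; add 1.
ε-closure = {1, 2, 3, 4}.

{1, 2, 3, 4}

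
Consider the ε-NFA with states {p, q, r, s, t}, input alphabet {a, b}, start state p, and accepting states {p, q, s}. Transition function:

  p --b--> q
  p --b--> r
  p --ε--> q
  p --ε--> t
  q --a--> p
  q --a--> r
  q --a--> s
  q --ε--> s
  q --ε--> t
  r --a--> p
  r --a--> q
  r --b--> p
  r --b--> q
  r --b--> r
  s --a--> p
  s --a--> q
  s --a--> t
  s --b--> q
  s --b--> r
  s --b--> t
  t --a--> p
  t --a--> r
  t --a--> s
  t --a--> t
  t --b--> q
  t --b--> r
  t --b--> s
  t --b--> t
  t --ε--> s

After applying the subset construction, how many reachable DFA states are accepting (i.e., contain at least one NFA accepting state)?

3

Start state of the DFA: {p, q, s, t} (ε-closure of the NFA start).
{p, q, s, t} --a--> {p, q, r, s, t}  [new]
{p, q, s, t} --b--> {q, r, s, t}  [new]
{p, q, r, s, t} --a--> {p, q, r, s, t}  [seen]
{p, q, r, s, t} --b--> {p, q, r, s, t}  [seen]
{q, r, s, t} --a--> {p, q, r, s, t}  [seen]
{q, r, s, t} --b--> {p, q, r, s, t}  [seen]
Reachable DFA states: {p, q, s, t}, {p, q, r, s, t}, {q, r, s, t}.
Accepting DFA states (contain an NFA accepting state): {p, q, s, t}, {p, q, r, s, t}, {q, r, s, t}.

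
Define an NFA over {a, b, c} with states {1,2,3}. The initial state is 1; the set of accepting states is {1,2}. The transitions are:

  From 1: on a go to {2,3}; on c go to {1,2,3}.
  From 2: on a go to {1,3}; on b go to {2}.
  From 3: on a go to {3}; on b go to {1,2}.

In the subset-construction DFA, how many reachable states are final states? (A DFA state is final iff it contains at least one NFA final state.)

Start state of the DFA: {1}.
{1} --a--> {2,3}  [new]
{1} --b--> ∅  [new]
{1} --c--> {1,2,3}  [new]
{2,3} --a--> {1,3}  [new]
{2,3} --b--> {1,2}  [new]
{2,3} --c--> ∅  [seen]
∅ --a--> ∅  [seen]
∅ --b--> ∅  [seen]
∅ --c--> ∅  [seen]
{1,2,3} --a--> {1,2,3}  [seen]
{1,2,3} --b--> {1,2}  [seen]
{1,2,3} --c--> {1,2,3}  [seen]
{1,3} --a--> {2,3}  [seen]
{1,3} --b--> {1,2}  [seen]
{1,3} --c--> {1,2,3}  [seen]
{1,2} --a--> {1,2,3}  [seen]
{1,2} --b--> {2}  [new]
{1,2} --c--> {1,2,3}  [seen]
{2} --a--> {1,3}  [seen]
{2} --b--> {2}  [seen]
{2} --c--> ∅  [seen]
Reachable DFA states: {1}, {2,3}, ∅, {1,2,3}, {1,3}, {1,2}, {2}.
Accepting DFA states (contain an NFA accepting state): {1}, {2,3}, {1,2,3}, {1,3}, {1,2}, {2}.

6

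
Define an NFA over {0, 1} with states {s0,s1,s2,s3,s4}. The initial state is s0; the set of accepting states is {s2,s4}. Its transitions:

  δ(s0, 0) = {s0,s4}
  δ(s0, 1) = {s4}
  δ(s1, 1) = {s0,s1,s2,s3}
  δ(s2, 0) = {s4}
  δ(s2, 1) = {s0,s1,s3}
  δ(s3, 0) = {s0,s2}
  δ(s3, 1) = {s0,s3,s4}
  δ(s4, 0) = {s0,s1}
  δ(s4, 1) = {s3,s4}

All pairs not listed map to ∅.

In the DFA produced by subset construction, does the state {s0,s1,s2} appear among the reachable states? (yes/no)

Start state of the DFA: {s0}.
{s0} --0--> {s0,s4}  [new]
{s0} --1--> {s4}  [new]
{s0,s4} --0--> {s0,s1,s4}  [new]
{s0,s4} --1--> {s3,s4}  [new]
{s4} --0--> {s0,s1}  [new]
{s4} --1--> {s3,s4}  [seen]
{s0,s1,s4} --0--> {s0,s1,s4}  [seen]
{s0,s1,s4} --1--> {s0,s1,s2,s3,s4}  [new]
{s3,s4} --0--> {s0,s1,s2}  [new]
{s3,s4} --1--> {s0,s3,s4}  [new]
{s0,s1} --0--> {s0,s4}  [seen]
{s0,s1} --1--> {s0,s1,s2,s3,s4}  [seen]
{s0,s1,s2,s3,s4} --0--> {s0,s1,s2,s4}  [new]
{s0,s1,s2,s3,s4} --1--> {s0,s1,s2,s3,s4}  [seen]
{s0,s1,s2} --0--> {s0,s4}  [seen]
{s0,s1,s2} --1--> {s0,s1,s2,s3,s4}  [seen]
{s0,s3,s4} --0--> {s0,s1,s2,s4}  [seen]
{s0,s3,s4} --1--> {s0,s3,s4}  [seen]
{s0,s1,s2,s4} --0--> {s0,s1,s4}  [seen]
{s0,s1,s2,s4} --1--> {s0,s1,s2,s3,s4}  [seen]
Reachable DFA states: {s0}, {s0,s4}, {s4}, {s0,s1,s4}, {s3,s4}, {s0,s1}, {s0,s1,s2,s3,s4}, {s0,s1,s2}, {s0,s3,s4}, {s0,s1,s2,s4}.
{s0,s1,s2} is among them.

yes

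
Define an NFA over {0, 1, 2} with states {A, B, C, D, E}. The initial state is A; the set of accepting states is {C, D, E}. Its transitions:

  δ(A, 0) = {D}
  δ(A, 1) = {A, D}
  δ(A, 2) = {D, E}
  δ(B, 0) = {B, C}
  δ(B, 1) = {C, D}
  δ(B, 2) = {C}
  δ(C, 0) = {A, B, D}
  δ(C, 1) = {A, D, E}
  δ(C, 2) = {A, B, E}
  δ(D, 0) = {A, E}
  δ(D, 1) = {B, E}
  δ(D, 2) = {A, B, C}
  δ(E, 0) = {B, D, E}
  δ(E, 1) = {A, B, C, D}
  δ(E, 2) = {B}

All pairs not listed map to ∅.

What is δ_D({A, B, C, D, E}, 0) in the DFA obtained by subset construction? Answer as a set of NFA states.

δ(A,0) = {D}; δ(B,0) = {B, C}; δ(C,0) = {A, B, D}; δ(D,0) = {A, E}; δ(E,0) = {B, D, E}.
Union: {A, B, C, D, E}.

{A, B, C, D, E}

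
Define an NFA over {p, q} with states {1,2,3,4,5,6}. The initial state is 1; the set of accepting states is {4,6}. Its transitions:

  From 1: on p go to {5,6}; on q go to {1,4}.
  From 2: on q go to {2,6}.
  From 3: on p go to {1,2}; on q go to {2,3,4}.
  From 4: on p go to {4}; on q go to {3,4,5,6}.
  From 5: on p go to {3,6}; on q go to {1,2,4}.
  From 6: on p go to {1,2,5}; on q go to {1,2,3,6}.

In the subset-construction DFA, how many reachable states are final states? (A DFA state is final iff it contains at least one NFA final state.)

8

Start state of the DFA: {1}.
{1} --p--> {5,6}  [new]
{1} --q--> {1,4}  [new]
{5,6} --p--> {1,2,3,5,6}  [new]
{5,6} --q--> {1,2,3,4,6}  [new]
{1,4} --p--> {4,5,6}  [new]
{1,4} --q--> {1,3,4,5,6}  [new]
{1,2,3,5,6} --p--> {1,2,3,5,6}  [seen]
{1,2,3,5,6} --q--> {1,2,3,4,6}  [seen]
{1,2,3,4,6} --p--> {1,2,4,5,6}  [new]
{1,2,3,4,6} --q--> {1,2,3,4,5,6}  [new]
{4,5,6} --p--> {1,2,3,4,5,6}  [seen]
{4,5,6} --q--> {1,2,3,4,5,6}  [seen]
{1,3,4,5,6} --p--> {1,2,3,4,5,6}  [seen]
{1,3,4,5,6} --q--> {1,2,3,4,5,6}  [seen]
{1,2,4,5,6} --p--> {1,2,3,4,5,6}  [seen]
{1,2,4,5,6} --q--> {1,2,3,4,5,6}  [seen]
{1,2,3,4,5,6} --p--> {1,2,3,4,5,6}  [seen]
{1,2,3,4,5,6} --q--> {1,2,3,4,5,6}  [seen]
Reachable DFA states: {1}, {5,6}, {1,4}, {1,2,3,5,6}, {1,2,3,4,6}, {4,5,6}, {1,3,4,5,6}, {1,2,4,5,6}, {1,2,3,4,5,6}.
Accepting DFA states (contain an NFA accepting state): {5,6}, {1,4}, {1,2,3,5,6}, {1,2,3,4,6}, {4,5,6}, {1,3,4,5,6}, {1,2,4,5,6}, {1,2,3,4,5,6}.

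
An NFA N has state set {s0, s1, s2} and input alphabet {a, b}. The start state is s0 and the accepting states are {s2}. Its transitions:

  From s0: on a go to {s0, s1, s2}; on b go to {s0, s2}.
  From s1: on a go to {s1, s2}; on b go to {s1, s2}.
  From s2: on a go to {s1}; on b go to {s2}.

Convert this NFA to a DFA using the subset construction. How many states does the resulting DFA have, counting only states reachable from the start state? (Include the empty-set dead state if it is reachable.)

Start state of the DFA: {s0}.
{s0} --a--> {s0, s1, s2}  [new]
{s0} --b--> {s0, s2}  [new]
{s0, s1, s2} --a--> {s0, s1, s2}  [seen]
{s0, s1, s2} --b--> {s0, s1, s2}  [seen]
{s0, s2} --a--> {s0, s1, s2}  [seen]
{s0, s2} --b--> {s0, s2}  [seen]
Reachable DFA states: {s0}, {s0, s1, s2}, {s0, s2}.

3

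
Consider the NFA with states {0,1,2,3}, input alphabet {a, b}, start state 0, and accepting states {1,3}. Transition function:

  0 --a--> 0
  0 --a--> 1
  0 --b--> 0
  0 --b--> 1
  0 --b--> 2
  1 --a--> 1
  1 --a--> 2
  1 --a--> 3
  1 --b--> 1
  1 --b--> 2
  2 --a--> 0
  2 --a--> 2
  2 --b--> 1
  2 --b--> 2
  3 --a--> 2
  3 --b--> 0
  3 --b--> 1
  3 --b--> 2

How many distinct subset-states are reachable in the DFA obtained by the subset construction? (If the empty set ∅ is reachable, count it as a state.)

Start state of the DFA: {0}.
{0} --a--> {0,1}  [new]
{0} --b--> {0,1,2}  [new]
{0,1} --a--> {0,1,2,3}  [new]
{0,1} --b--> {0,1,2}  [seen]
{0,1,2} --a--> {0,1,2,3}  [seen]
{0,1,2} --b--> {0,1,2}  [seen]
{0,1,2,3} --a--> {0,1,2,3}  [seen]
{0,1,2,3} --b--> {0,1,2}  [seen]
Reachable DFA states: {0}, {0,1}, {0,1,2}, {0,1,2,3}.

4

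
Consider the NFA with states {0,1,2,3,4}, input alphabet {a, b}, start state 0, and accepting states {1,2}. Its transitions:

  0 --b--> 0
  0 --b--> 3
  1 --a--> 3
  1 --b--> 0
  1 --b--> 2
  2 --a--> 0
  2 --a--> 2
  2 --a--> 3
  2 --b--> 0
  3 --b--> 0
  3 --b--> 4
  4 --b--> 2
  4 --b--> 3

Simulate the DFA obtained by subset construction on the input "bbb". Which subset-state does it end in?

{0,2,3,4}

Start: {0}.
δ(0,b) = {0,3}.
Union: {0,3}.
After b: {0,3}.
δ(0,b) = {0,3}; δ(3,b) = {0,4}.
Union: {0,3,4}.
After b: {0,3,4}.
δ(0,b) = {0,3}; δ(3,b) = {0,4}; δ(4,b) = {2,3}.
Union: {0,2,3,4}.
After b: {0,2,3,4}.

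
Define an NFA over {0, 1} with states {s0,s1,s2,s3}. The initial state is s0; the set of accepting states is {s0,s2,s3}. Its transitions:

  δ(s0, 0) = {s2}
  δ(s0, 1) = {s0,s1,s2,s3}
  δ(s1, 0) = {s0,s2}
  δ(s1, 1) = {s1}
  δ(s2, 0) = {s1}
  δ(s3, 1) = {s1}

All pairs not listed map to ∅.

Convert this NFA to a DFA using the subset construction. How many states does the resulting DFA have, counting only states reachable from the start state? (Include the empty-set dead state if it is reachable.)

Start state of the DFA: {s0}.
{s0} --0--> {s2}  [new]
{s0} --1--> {s0,s1,s2,s3}  [new]
{s2} --0--> {s1}  [new]
{s2} --1--> ∅  [new]
{s0,s1,s2,s3} --0--> {s0,s1,s2}  [new]
{s0,s1,s2,s3} --1--> {s0,s1,s2,s3}  [seen]
{s1} --0--> {s0,s2}  [new]
{s1} --1--> {s1}  [seen]
∅ --0--> ∅  [seen]
∅ --1--> ∅  [seen]
{s0,s1,s2} --0--> {s0,s1,s2}  [seen]
{s0,s1,s2} --1--> {s0,s1,s2,s3}  [seen]
{s0,s2} --0--> {s1,s2}  [new]
{s0,s2} --1--> {s0,s1,s2,s3}  [seen]
{s1,s2} --0--> {s0,s1,s2}  [seen]
{s1,s2} --1--> {s1}  [seen]
Reachable DFA states: {s0}, {s2}, {s0,s1,s2,s3}, {s1}, ∅, {s0,s1,s2}, {s0,s2}, {s1,s2}.

8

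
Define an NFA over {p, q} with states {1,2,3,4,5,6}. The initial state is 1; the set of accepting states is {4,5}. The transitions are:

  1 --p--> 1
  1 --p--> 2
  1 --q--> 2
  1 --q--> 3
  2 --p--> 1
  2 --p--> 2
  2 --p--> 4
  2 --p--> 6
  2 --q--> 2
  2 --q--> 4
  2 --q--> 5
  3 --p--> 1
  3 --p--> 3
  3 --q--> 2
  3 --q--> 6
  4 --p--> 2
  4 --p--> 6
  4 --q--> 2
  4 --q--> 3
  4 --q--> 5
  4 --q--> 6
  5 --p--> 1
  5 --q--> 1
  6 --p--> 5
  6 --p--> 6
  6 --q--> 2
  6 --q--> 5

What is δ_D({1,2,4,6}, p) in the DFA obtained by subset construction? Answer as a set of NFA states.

{1,2,4,5,6}

δ(1,p) = {1,2}; δ(2,p) = {1,2,4,6}; δ(4,p) = {2,6}; δ(6,p) = {5,6}.
Union: {1,2,4,5,6}.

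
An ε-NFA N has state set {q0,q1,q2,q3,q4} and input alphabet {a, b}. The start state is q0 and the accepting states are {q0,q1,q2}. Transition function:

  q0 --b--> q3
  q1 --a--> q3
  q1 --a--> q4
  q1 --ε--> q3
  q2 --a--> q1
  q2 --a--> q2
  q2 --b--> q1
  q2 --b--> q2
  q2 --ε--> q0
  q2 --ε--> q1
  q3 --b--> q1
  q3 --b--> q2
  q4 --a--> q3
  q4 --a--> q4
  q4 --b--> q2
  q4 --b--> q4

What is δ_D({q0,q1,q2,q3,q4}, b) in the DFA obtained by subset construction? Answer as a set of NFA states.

{q0,q1,q2,q3,q4}

δ(q0,b) = {q3}; δ(q1,b) = ∅; δ(q2,b) = {q1,q2}; δ(q3,b) = {q1,q2}; δ(q4,b) = {q2,q4}.
Union: {q1,q2,q3,q4}.
ε-closure gives {q0,q1,q2,q3,q4}.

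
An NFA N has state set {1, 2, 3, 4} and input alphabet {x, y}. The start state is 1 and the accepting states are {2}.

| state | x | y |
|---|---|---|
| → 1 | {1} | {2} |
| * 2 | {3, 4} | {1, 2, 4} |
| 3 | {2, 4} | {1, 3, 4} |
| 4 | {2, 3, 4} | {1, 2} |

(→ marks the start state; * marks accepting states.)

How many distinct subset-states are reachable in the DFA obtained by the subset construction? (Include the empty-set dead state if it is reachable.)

6

Start state of the DFA: {1}.
{1} --x--> {1}  [seen]
{1} --y--> {2}  [new]
{2} --x--> {3, 4}  [new]
{2} --y--> {1, 2, 4}  [new]
{3, 4} --x--> {2, 3, 4}  [new]
{3, 4} --y--> {1, 2, 3, 4}  [new]
{1, 2, 4} --x--> {1, 2, 3, 4}  [seen]
{1, 2, 4} --y--> {1, 2, 4}  [seen]
{2, 3, 4} --x--> {2, 3, 4}  [seen]
{2, 3, 4} --y--> {1, 2, 3, 4}  [seen]
{1, 2, 3, 4} --x--> {1, 2, 3, 4}  [seen]
{1, 2, 3, 4} --y--> {1, 2, 3, 4}  [seen]
Reachable DFA states: {1}, {2}, {3, 4}, {1, 2, 4}, {2, 3, 4}, {1, 2, 3, 4}.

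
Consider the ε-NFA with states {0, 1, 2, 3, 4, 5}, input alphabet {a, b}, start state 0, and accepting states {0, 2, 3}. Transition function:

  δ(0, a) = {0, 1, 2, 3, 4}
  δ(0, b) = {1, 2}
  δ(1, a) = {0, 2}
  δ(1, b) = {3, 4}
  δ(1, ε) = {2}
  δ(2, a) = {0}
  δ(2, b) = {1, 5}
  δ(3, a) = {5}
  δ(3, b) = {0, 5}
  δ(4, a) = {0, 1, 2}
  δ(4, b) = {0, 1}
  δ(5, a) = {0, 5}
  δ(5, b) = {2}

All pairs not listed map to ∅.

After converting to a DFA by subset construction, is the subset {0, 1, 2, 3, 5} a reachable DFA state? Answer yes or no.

Start state of the DFA: {0} (ε-closure of the NFA start).
{0} --a--> {0, 1, 2, 3, 4}  [new]
{0} --b--> {1, 2}  [new]
{0, 1, 2, 3, 4} --a--> {0, 1, 2, 3, 4, 5}  [new]
{0, 1, 2, 3, 4} --b--> {0, 1, 2, 3, 4, 5}  [seen]
{1, 2} --a--> {0, 2}  [new]
{1, 2} --b--> {1, 2, 3, 4, 5}  [new]
{0, 1, 2, 3, 4, 5} --a--> {0, 1, 2, 3, 4, 5}  [seen]
{0, 1, 2, 3, 4, 5} --b--> {0, 1, 2, 3, 4, 5}  [seen]
{0, 2} --a--> {0, 1, 2, 3, 4}  [seen]
{0, 2} --b--> {1, 2, 5}  [new]
{1, 2, 3, 4, 5} --a--> {0, 1, 2, 5}  [new]
{1, 2, 3, 4, 5} --b--> {0, 1, 2, 3, 4, 5}  [seen]
{1, 2, 5} --a--> {0, 2, 5}  [new]
{1, 2, 5} --b--> {1, 2, 3, 4, 5}  [seen]
{0, 1, 2, 5} --a--> {0, 1, 2, 3, 4, 5}  [seen]
{0, 1, 2, 5} --b--> {1, 2, 3, 4, 5}  [seen]
{0, 2, 5} --a--> {0, 1, 2, 3, 4, 5}  [seen]
{0, 2, 5} --b--> {1, 2, 5}  [seen]
Reachable DFA states: {0}, {0, 1, 2, 3, 4}, {1, 2}, {0, 1, 2, 3, 4, 5}, {0, 2}, {1, 2, 3, 4, 5}, {1, 2, 5}, {0, 1, 2, 5}, {0, 2, 5}.
{0, 1, 2, 3, 5} is not among them.

no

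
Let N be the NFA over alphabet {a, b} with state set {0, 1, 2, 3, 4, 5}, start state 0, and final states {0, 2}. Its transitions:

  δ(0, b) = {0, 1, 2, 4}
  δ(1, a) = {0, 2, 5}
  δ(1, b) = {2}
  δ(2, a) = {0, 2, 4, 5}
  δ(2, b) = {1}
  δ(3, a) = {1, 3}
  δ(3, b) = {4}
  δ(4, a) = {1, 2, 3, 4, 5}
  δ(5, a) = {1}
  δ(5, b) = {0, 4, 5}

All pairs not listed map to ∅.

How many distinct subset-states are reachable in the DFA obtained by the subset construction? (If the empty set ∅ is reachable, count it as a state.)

5

Start state of the DFA: {0}.
{0} --a--> ∅  [new]
{0} --b--> {0, 1, 2, 4}  [new]
∅ --a--> ∅  [seen]
∅ --b--> ∅  [seen]
{0, 1, 2, 4} --a--> {0, 1, 2, 3, 4, 5}  [new]
{0, 1, 2, 4} --b--> {0, 1, 2, 4}  [seen]
{0, 1, 2, 3, 4, 5} --a--> {0, 1, 2, 3, 4, 5}  [seen]
{0, 1, 2, 3, 4, 5} --b--> {0, 1, 2, 4, 5}  [new]
{0, 1, 2, 4, 5} --a--> {0, 1, 2, 3, 4, 5}  [seen]
{0, 1, 2, 4, 5} --b--> {0, 1, 2, 4, 5}  [seen]
Reachable DFA states: {0}, ∅, {0, 1, 2, 4}, {0, 1, 2, 3, 4, 5}, {0, 1, 2, 4, 5}.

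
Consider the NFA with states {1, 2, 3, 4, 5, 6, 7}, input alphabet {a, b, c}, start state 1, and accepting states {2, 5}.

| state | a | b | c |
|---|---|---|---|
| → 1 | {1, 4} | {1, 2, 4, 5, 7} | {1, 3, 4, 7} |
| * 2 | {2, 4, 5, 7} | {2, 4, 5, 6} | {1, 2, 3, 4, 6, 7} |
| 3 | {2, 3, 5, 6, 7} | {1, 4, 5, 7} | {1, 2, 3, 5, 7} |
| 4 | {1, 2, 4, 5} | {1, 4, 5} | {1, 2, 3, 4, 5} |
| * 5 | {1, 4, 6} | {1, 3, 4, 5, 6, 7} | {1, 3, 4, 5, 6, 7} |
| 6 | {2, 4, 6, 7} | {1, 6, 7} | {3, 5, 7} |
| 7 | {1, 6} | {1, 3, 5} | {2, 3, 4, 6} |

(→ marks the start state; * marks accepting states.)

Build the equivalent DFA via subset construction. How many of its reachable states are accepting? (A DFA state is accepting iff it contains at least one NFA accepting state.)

Start state of the DFA: {1}.
{1} --a--> {1, 4}  [new]
{1} --b--> {1, 2, 4, 5, 7}  [new]
{1} --c--> {1, 3, 4, 7}  [new]
{1, 4} --a--> {1, 2, 4, 5}  [new]
{1, 4} --b--> {1, 2, 4, 5, 7}  [seen]
{1, 4} --c--> {1, 2, 3, 4, 5, 7}  [new]
{1, 2, 4, 5, 7} --a--> {1, 2, 4, 5, 6, 7}  [new]
{1, 2, 4, 5, 7} --b--> {1, 2, 3, 4, 5, 6, 7}  [new]
{1, 2, 4, 5, 7} --c--> {1, 2, 3, 4, 5, 6, 7}  [seen]
{1, 3, 4, 7} --a--> {1, 2, 3, 4, 5, 6, 7}  [seen]
{1, 3, 4, 7} --b--> {1, 2, 3, 4, 5, 7}  [seen]
{1, 3, 4, 7} --c--> {1, 2, 3, 4, 5, 6, 7}  [seen]
{1, 2, 4, 5} --a--> {1, 2, 4, 5, 6, 7}  [seen]
{1, 2, 4, 5} --b--> {1, 2, 3, 4, 5, 6, 7}  [seen]
{1, 2, 4, 5} --c--> {1, 2, 3, 4, 5, 6, 7}  [seen]
{1, 2, 3, 4, 5, 7} --a--> {1, 2, 3, 4, 5, 6, 7}  [seen]
{1, 2, 3, 4, 5, 7} --b--> {1, 2, 3, 4, 5, 6, 7}  [seen]
{1, 2, 3, 4, 5, 7} --c--> {1, 2, 3, 4, 5, 6, 7}  [seen]
{1, 2, 4, 5, 6, 7} --a--> {1, 2, 4, 5, 6, 7}  [seen]
{1, 2, 4, 5, 6, 7} --b--> {1, 2, 3, 4, 5, 6, 7}  [seen]
{1, 2, 4, 5, 6, 7} --c--> {1, 2, 3, 4, 5, 6, 7}  [seen]
{1, 2, 3, 4, 5, 6, 7} --a--> {1, 2, 3, 4, 5, 6, 7}  [seen]
{1, 2, 3, 4, 5, 6, 7} --b--> {1, 2, 3, 4, 5, 6, 7}  [seen]
{1, 2, 3, 4, 5, 6, 7} --c--> {1, 2, 3, 4, 5, 6, 7}  [seen]
Reachable DFA states: {1}, {1, 4}, {1, 2, 4, 5, 7}, {1, 3, 4, 7}, {1, 2, 4, 5}, {1, 2, 3, 4, 5, 7}, {1, 2, 4, 5, 6, 7}, {1, 2, 3, 4, 5, 6, 7}.
Accepting DFA states (contain an NFA accepting state): {1, 2, 4, 5, 7}, {1, 2, 4, 5}, {1, 2, 3, 4, 5, 7}, {1, 2, 4, 5, 6, 7}, {1, 2, 3, 4, 5, 6, 7}.

5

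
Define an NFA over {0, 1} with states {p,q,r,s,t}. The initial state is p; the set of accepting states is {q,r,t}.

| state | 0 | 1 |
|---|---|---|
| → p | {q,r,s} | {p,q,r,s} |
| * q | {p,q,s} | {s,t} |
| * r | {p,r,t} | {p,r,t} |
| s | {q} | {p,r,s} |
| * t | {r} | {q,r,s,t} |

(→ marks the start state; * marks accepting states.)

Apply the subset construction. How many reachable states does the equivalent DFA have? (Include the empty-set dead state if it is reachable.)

5

Start state of the DFA: {p}.
{p} --0--> {q,r,s}  [new]
{p} --1--> {p,q,r,s}  [new]
{q,r,s} --0--> {p,q,r,s,t}  [new]
{q,r,s} --1--> {p,r,s,t}  [new]
{p,q,r,s} --0--> {p,q,r,s,t}  [seen]
{p,q,r,s} --1--> {p,q,r,s,t}  [seen]
{p,q,r,s,t} --0--> {p,q,r,s,t}  [seen]
{p,q,r,s,t} --1--> {p,q,r,s,t}  [seen]
{p,r,s,t} --0--> {p,q,r,s,t}  [seen]
{p,r,s,t} --1--> {p,q,r,s,t}  [seen]
Reachable DFA states: {p}, {q,r,s}, {p,q,r,s}, {p,q,r,s,t}, {p,r,s,t}.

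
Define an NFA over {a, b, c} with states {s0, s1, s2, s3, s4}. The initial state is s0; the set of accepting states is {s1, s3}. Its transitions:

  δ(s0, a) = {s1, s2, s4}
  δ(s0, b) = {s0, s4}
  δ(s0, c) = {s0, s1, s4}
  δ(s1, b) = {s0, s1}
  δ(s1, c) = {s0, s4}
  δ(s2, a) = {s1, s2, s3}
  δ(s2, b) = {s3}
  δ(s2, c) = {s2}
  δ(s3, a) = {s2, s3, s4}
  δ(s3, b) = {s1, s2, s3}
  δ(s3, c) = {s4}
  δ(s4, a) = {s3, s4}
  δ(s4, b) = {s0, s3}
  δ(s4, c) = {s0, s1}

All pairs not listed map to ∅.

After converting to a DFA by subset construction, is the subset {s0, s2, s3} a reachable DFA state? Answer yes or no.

no

Start state of the DFA: {s0}.
{s0} --a--> {s1, s2, s4}  [new]
{s0} --b--> {s0, s4}  [new]
{s0} --c--> {s0, s1, s4}  [new]
{s1, s2, s4} --a--> {s1, s2, s3, s4}  [new]
{s1, s2, s4} --b--> {s0, s1, s3}  [new]
{s1, s2, s4} --c--> {s0, s1, s2, s4}  [new]
{s0, s4} --a--> {s1, s2, s3, s4}  [seen]
{s0, s4} --b--> {s0, s3, s4}  [new]
{s0, s4} --c--> {s0, s1, s4}  [seen]
{s0, s1, s4} --a--> {s1, s2, s3, s4}  [seen]
{s0, s1, s4} --b--> {s0, s1, s3, s4}  [new]
{s0, s1, s4} --c--> {s0, s1, s4}  [seen]
{s1, s2, s3, s4} --a--> {s1, s2, s3, s4}  [seen]
{s1, s2, s3, s4} --b--> {s0, s1, s2, s3}  [new]
{s1, s2, s3, s4} --c--> {s0, s1, s2, s4}  [seen]
{s0, s1, s3} --a--> {s1, s2, s3, s4}  [seen]
{s0, s1, s3} --b--> {s0, s1, s2, s3, s4}  [new]
{s0, s1, s3} --c--> {s0, s1, s4}  [seen]
{s0, s1, s2, s4} --a--> {s1, s2, s3, s4}  [seen]
{s0, s1, s2, s4} --b--> {s0, s1, s3, s4}  [seen]
{s0, s1, s2, s4} --c--> {s0, s1, s2, s4}  [seen]
{s0, s3, s4} --a--> {s1, s2, s3, s4}  [seen]
{s0, s3, s4} --b--> {s0, s1, s2, s3, s4}  [seen]
{s0, s3, s4} --c--> {s0, s1, s4}  [seen]
{s0, s1, s3, s4} --a--> {s1, s2, s3, s4}  [seen]
{s0, s1, s3, s4} --b--> {s0, s1, s2, s3, s4}  [seen]
{s0, s1, s3, s4} --c--> {s0, s1, s4}  [seen]
{s0, s1, s2, s3} --a--> {s1, s2, s3, s4}  [seen]
{s0, s1, s2, s3} --b--> {s0, s1, s2, s3, s4}  [seen]
{s0, s1, s2, s3} --c--> {s0, s1, s2, s4}  [seen]
{s0, s1, s2, s3, s4} --a--> {s1, s2, s3, s4}  [seen]
{s0, s1, s2, s3, s4} --b--> {s0, s1, s2, s3, s4}  [seen]
{s0, s1, s2, s3, s4} --c--> {s0, s1, s2, s4}  [seen]
Reachable DFA states: {s0}, {s1, s2, s4}, {s0, s4}, {s0, s1, s4}, {s1, s2, s3, s4}, {s0, s1, s3}, {s0, s1, s2, s4}, {s0, s3, s4}, {s0, s1, s3, s4}, {s0, s1, s2, s3}, {s0, s1, s2, s3, s4}.
{s0, s2, s3} is not among them.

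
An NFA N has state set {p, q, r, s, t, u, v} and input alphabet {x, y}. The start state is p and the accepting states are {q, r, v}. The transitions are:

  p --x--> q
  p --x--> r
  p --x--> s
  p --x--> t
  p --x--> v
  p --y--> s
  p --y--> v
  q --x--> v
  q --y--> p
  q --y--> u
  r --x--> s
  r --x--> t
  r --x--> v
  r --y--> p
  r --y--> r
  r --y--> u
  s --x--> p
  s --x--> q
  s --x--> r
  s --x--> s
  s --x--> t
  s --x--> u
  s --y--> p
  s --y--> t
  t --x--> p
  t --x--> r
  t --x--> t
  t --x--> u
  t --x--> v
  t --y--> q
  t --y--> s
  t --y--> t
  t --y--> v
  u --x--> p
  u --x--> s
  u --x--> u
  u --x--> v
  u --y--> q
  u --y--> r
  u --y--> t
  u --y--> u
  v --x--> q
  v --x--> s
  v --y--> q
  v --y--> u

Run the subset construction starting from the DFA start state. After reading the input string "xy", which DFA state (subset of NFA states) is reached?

Start: {p}.
δ(p,x) = {q, r, s, t, v}.
Union: {q, r, s, t, v}.
After x: {q, r, s, t, v}.
δ(q,y) = {p, u}; δ(r,y) = {p, r, u}; δ(s,y) = {p, t}; δ(t,y) = {q, s, t, v}; δ(v,y) = {q, u}.
Union: {p, q, r, s, t, u, v}.
After y: {p, q, r, s, t, u, v}.

{p, q, r, s, t, u, v}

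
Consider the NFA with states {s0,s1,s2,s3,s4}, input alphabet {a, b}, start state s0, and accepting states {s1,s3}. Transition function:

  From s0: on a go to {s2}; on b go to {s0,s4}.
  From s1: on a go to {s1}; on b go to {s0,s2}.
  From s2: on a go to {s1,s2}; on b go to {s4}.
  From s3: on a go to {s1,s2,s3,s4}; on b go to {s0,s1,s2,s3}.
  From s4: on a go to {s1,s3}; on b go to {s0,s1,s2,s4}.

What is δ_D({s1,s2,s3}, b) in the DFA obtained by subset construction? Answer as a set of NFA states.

{s0,s1,s2,s3,s4}

δ(s1,b) = {s0,s2}; δ(s2,b) = {s4}; δ(s3,b) = {s0,s1,s2,s3}.
Union: {s0,s1,s2,s3,s4}.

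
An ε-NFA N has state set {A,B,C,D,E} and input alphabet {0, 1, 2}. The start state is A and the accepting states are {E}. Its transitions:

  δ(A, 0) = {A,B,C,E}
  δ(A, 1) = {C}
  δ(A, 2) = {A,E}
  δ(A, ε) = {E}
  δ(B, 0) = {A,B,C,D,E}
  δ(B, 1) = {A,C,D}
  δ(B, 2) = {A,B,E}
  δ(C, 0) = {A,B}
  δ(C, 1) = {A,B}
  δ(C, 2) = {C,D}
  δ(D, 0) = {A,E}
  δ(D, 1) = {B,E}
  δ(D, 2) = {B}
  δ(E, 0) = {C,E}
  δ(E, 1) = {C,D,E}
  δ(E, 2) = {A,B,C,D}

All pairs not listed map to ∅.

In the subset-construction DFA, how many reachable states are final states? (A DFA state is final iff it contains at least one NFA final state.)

Start state of the DFA: {A,E} (ε-closure of the NFA start).
{A,E} --0--> {A,B,C,E}  [new]
{A,E} --1--> {C,D,E}  [new]
{A,E} --2--> {A,B,C,D,E}  [new]
{A,B,C,E} --0--> {A,B,C,D,E}  [seen]
{A,B,C,E} --1--> {A,B,C,D,E}  [seen]
{A,B,C,E} --2--> {A,B,C,D,E}  [seen]
{C,D,E} --0--> {A,B,C,E}  [seen]
{C,D,E} --1--> {A,B,C,D,E}  [seen]
{C,D,E} --2--> {A,B,C,D,E}  [seen]
{A,B,C,D,E} --0--> {A,B,C,D,E}  [seen]
{A,B,C,D,E} --1--> {A,B,C,D,E}  [seen]
{A,B,C,D,E} --2--> {A,B,C,D,E}  [seen]
Reachable DFA states: {A,E}, {A,B,C,E}, {C,D,E}, {A,B,C,D,E}.
Accepting DFA states (contain an NFA accepting state): {A,E}, {A,B,C,E}, {C,D,E}, {A,B,C,D,E}.

4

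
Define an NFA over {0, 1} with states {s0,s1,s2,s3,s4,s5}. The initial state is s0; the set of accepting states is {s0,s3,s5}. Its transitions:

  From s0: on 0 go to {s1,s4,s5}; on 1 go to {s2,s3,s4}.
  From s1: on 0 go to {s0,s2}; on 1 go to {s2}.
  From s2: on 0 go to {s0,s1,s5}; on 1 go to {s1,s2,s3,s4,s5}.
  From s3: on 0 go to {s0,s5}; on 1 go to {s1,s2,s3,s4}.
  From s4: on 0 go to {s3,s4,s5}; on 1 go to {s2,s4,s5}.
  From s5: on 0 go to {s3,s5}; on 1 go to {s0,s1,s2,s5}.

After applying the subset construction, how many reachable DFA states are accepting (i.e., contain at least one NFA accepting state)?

Start state of the DFA: {s0}.
{s0} --0--> {s1,s4,s5}  [new]
{s0} --1--> {s2,s3,s4}  [new]
{s1,s4,s5} --0--> {s0,s2,s3,s4,s5}  [new]
{s1,s4,s5} --1--> {s0,s1,s2,s4,s5}  [new]
{s2,s3,s4} --0--> {s0,s1,s3,s4,s5}  [new]
{s2,s3,s4} --1--> {s1,s2,s3,s4,s5}  [new]
{s0,s2,s3,s4,s5} --0--> {s0,s1,s3,s4,s5}  [seen]
{s0,s2,s3,s4,s5} --1--> {s0,s1,s2,s3,s4,s5}  [new]
{s0,s1,s2,s4,s5} --0--> {s0,s1,s2,s3,s4,s5}  [seen]
{s0,s1,s2,s4,s5} --1--> {s0,s1,s2,s3,s4,s5}  [seen]
{s0,s1,s3,s4,s5} --0--> {s0,s1,s2,s3,s4,s5}  [seen]
{s0,s1,s3,s4,s5} --1--> {s0,s1,s2,s3,s4,s5}  [seen]
{s1,s2,s3,s4,s5} --0--> {s0,s1,s2,s3,s4,s5}  [seen]
{s1,s2,s3,s4,s5} --1--> {s0,s1,s2,s3,s4,s5}  [seen]
{s0,s1,s2,s3,s4,s5} --0--> {s0,s1,s2,s3,s4,s5}  [seen]
{s0,s1,s2,s3,s4,s5} --1--> {s0,s1,s2,s3,s4,s5}  [seen]
Reachable DFA states: {s0}, {s1,s4,s5}, {s2,s3,s4}, {s0,s2,s3,s4,s5}, {s0,s1,s2,s4,s5}, {s0,s1,s3,s4,s5}, {s1,s2,s3,s4,s5}, {s0,s1,s2,s3,s4,s5}.
Accepting DFA states (contain an NFA accepting state): {s0}, {s1,s4,s5}, {s2,s3,s4}, {s0,s2,s3,s4,s5}, {s0,s1,s2,s4,s5}, {s0,s1,s3,s4,s5}, {s1,s2,s3,s4,s5}, {s0,s1,s2,s3,s4,s5}.

8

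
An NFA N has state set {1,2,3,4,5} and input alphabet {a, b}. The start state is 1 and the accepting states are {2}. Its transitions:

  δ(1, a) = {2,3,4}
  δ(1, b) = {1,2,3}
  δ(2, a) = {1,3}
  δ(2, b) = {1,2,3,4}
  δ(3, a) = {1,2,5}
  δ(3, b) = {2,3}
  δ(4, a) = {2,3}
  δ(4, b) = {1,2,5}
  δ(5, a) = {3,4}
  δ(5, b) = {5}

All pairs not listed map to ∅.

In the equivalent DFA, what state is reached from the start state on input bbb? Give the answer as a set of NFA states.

Start: {1}.
δ(1,b) = {1,2,3}.
Union: {1,2,3}.
After b: {1,2,3}.
δ(1,b) = {1,2,3}; δ(2,b) = {1,2,3,4}; δ(3,b) = {2,3}.
Union: {1,2,3,4}.
After b: {1,2,3,4}.
δ(1,b) = {1,2,3}; δ(2,b) = {1,2,3,4}; δ(3,b) = {2,3}; δ(4,b) = {1,2,5}.
Union: {1,2,3,4,5}.
After b: {1,2,3,4,5}.

{1,2,3,4,5}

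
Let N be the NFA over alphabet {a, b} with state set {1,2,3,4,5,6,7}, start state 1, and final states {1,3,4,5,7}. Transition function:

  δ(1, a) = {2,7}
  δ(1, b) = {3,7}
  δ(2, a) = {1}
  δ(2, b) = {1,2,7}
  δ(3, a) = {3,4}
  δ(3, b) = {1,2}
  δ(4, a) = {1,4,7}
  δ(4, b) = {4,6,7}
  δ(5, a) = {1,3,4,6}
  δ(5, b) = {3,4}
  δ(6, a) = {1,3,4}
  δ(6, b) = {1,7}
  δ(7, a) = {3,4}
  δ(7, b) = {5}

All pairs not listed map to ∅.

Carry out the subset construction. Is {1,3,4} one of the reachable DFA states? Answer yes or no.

yes

Start state of the DFA: {1}.
{1} --a--> {2,7}  [new]
{1} --b--> {3,7}  [new]
{2,7} --a--> {1,3,4}  [new]
{2,7} --b--> {1,2,5,7}  [new]
{3,7} --a--> {3,4}  [new]
{3,7} --b--> {1,2,5}  [new]
{1,3,4} --a--> {1,2,3,4,7}  [new]
{1,3,4} --b--> {1,2,3,4,6,7}  [new]
{1,2,5,7} --a--> {1,2,3,4,6,7}  [seen]
{1,2,5,7} --b--> {1,2,3,4,5,7}  [new]
{3,4} --a--> {1,3,4,7}  [new]
{3,4} --b--> {1,2,4,6,7}  [new]
{1,2,5} --a--> {1,2,3,4,6,7}  [seen]
{1,2,5} --b--> {1,2,3,4,7}  [seen]
{1,2,3,4,7} --a--> {1,2,3,4,7}  [seen]
{1,2,3,4,7} --b--> {1,2,3,4,5,6,7}  [new]
{1,2,3,4,6,7} --a--> {1,2,3,4,7}  [seen]
{1,2,3,4,6,7} --b--> {1,2,3,4,5,6,7}  [seen]
{1,2,3,4,5,7} --a--> {1,2,3,4,6,7}  [seen]
{1,2,3,4,5,7} --b--> {1,2,3,4,5,6,7}  [seen]
{1,3,4,7} --a--> {1,2,3,4,7}  [seen]
{1,3,4,7} --b--> {1,2,3,4,5,6,7}  [seen]
{1,2,4,6,7} --a--> {1,2,3,4,7}  [seen]
{1,2,4,6,7} --b--> {1,2,3,4,5,6,7}  [seen]
{1,2,3,4,5,6,7} --a--> {1,2,3,4,6,7}  [seen]
{1,2,3,4,5,6,7} --b--> {1,2,3,4,5,6,7}  [seen]
Reachable DFA states: {1}, {2,7}, {3,7}, {1,3,4}, {1,2,5,7}, {3,4}, {1,2,5}, {1,2,3,4,7}, {1,2,3,4,6,7}, {1,2,3,4,5,7}, {1,3,4,7}, {1,2,4,6,7}, {1,2,3,4,5,6,7}.
{1,3,4} is among them.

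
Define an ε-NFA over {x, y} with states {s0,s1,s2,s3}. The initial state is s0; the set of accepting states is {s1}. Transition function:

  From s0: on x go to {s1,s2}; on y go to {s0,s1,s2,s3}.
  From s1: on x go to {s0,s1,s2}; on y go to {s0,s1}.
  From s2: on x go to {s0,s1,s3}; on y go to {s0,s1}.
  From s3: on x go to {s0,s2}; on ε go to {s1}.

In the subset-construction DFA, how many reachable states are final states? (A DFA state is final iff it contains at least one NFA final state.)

4

Start state of the DFA: {s0} (ε-closure of the NFA start).
{s0} --x--> {s1,s2}  [new]
{s0} --y--> {s0,s1,s2,s3}  [new]
{s1,s2} --x--> {s0,s1,s2,s3}  [seen]
{s1,s2} --y--> {s0,s1}  [new]
{s0,s1,s2,s3} --x--> {s0,s1,s2,s3}  [seen]
{s0,s1,s2,s3} --y--> {s0,s1,s2,s3}  [seen]
{s0,s1} --x--> {s0,s1,s2}  [new]
{s0,s1} --y--> {s0,s1,s2,s3}  [seen]
{s0,s1,s2} --x--> {s0,s1,s2,s3}  [seen]
{s0,s1,s2} --y--> {s0,s1,s2,s3}  [seen]
Reachable DFA states: {s0}, {s1,s2}, {s0,s1,s2,s3}, {s0,s1}, {s0,s1,s2}.
Accepting DFA states (contain an NFA accepting state): {s1,s2}, {s0,s1,s2,s3}, {s0,s1}, {s0,s1,s2}.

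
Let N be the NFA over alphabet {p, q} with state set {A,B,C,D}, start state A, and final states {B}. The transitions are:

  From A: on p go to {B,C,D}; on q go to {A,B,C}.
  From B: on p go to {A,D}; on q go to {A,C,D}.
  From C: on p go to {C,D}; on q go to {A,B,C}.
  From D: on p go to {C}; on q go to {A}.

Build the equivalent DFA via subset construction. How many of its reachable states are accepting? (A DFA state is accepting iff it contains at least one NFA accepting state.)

Start state of the DFA: {A}.
{A} --p--> {B,C,D}  [new]
{A} --q--> {A,B,C}  [new]
{B,C,D} --p--> {A,C,D}  [new]
{B,C,D} --q--> {A,B,C,D}  [new]
{A,B,C} --p--> {A,B,C,D}  [seen]
{A,B,C} --q--> {A,B,C,D}  [seen]
{A,C,D} --p--> {B,C,D}  [seen]
{A,C,D} --q--> {A,B,C}  [seen]
{A,B,C,D} --p--> {A,B,C,D}  [seen]
{A,B,C,D} --q--> {A,B,C,D}  [seen]
Reachable DFA states: {A}, {B,C,D}, {A,B,C}, {A,C,D}, {A,B,C,D}.
Accepting DFA states (contain an NFA accepting state): {B,C,D}, {A,B,C}, {A,B,C,D}.

3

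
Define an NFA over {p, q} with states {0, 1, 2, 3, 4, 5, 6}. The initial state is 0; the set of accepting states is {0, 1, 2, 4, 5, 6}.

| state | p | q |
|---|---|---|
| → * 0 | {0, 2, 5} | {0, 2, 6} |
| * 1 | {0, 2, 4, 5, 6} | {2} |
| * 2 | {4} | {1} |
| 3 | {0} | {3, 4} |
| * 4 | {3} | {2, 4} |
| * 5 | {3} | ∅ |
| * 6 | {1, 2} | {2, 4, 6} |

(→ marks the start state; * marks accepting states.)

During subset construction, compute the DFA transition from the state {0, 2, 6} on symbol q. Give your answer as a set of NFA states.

{0, 1, 2, 4, 6}

δ(0,q) = {0, 2, 6}; δ(2,q) = {1}; δ(6,q) = {2, 4, 6}.
Union: {0, 1, 2, 4, 6}.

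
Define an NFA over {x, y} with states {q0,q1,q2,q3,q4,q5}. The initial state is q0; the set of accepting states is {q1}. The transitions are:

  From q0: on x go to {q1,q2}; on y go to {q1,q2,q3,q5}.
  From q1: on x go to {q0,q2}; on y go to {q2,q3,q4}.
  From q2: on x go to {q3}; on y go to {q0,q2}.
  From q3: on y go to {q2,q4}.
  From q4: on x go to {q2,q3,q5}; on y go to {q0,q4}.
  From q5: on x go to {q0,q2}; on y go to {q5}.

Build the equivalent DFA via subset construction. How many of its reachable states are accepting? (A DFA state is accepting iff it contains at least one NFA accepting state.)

Start state of the DFA: {q0}.
{q0} --x--> {q1,q2}  [new]
{q0} --y--> {q1,q2,q3,q5}  [new]
{q1,q2} --x--> {q0,q2,q3}  [new]
{q1,q2} --y--> {q0,q2,q3,q4}  [new]
{q1,q2,q3,q5} --x--> {q0,q2,q3}  [seen]
{q1,q2,q3,q5} --y--> {q0,q2,q3,q4,q5}  [new]
{q0,q2,q3} --x--> {q1,q2,q3}  [new]
{q0,q2,q3} --y--> {q0,q1,q2,q3,q4,q5}  [new]
{q0,q2,q3,q4} --x--> {q1,q2,q3,q5}  [seen]
{q0,q2,q3,q4} --y--> {q0,q1,q2,q3,q4,q5}  [seen]
{q0,q2,q3,q4,q5} --x--> {q0,q1,q2,q3,q5}  [new]
{q0,q2,q3,q4,q5} --y--> {q0,q1,q2,q3,q4,q5}  [seen]
{q1,q2,q3} --x--> {q0,q2,q3}  [seen]
{q1,q2,q3} --y--> {q0,q2,q3,q4}  [seen]
{q0,q1,q2,q3,q4,q5} --x--> {q0,q1,q2,q3,q5}  [seen]
{q0,q1,q2,q3,q4,q5} --y--> {q0,q1,q2,q3,q4,q5}  [seen]
{q0,q1,q2,q3,q5} --x--> {q0,q1,q2,q3}  [new]
{q0,q1,q2,q3,q5} --y--> {q0,q1,q2,q3,q4,q5}  [seen]
{q0,q1,q2,q3} --x--> {q0,q1,q2,q3}  [seen]
{q0,q1,q2,q3} --y--> {q0,q1,q2,q3,q4,q5}  [seen]
Reachable DFA states: {q0}, {q1,q2}, {q1,q2,q3,q5}, {q0,q2,q3}, {q0,q2,q3,q4}, {q0,q2,q3,q4,q5}, {q1,q2,q3}, {q0,q1,q2,q3,q4,q5}, {q0,q1,q2,q3,q5}, {q0,q1,q2,q3}.
Accepting DFA states (contain an NFA accepting state): {q1,q2}, {q1,q2,q3,q5}, {q1,q2,q3}, {q0,q1,q2,q3,q4,q5}, {q0,q1,q2,q3,q5}, {q0,q1,q2,q3}.

6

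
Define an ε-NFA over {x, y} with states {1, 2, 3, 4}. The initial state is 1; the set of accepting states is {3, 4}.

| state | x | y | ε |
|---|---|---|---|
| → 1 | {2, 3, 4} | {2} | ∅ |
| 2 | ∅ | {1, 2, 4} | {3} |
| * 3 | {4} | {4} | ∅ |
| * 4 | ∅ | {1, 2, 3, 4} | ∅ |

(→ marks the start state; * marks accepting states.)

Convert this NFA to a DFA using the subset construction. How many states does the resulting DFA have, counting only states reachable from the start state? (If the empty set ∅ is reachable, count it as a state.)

Start state of the DFA: {1} (ε-closure of the NFA start).
{1} --x--> {2, 3, 4}  [new]
{1} --y--> {2, 3}  [new]
{2, 3, 4} --x--> {4}  [new]
{2, 3, 4} --y--> {1, 2, 3, 4}  [new]
{2, 3} --x--> {4}  [seen]
{2, 3} --y--> {1, 2, 3, 4}  [seen]
{4} --x--> ∅  [new]
{4} --y--> {1, 2, 3, 4}  [seen]
{1, 2, 3, 4} --x--> {2, 3, 4}  [seen]
{1, 2, 3, 4} --y--> {1, 2, 3, 4}  [seen]
∅ --x--> ∅  [seen]
∅ --y--> ∅  [seen]
Reachable DFA states: {1}, {2, 3, 4}, {2, 3}, {4}, {1, 2, 3, 4}, ∅.

6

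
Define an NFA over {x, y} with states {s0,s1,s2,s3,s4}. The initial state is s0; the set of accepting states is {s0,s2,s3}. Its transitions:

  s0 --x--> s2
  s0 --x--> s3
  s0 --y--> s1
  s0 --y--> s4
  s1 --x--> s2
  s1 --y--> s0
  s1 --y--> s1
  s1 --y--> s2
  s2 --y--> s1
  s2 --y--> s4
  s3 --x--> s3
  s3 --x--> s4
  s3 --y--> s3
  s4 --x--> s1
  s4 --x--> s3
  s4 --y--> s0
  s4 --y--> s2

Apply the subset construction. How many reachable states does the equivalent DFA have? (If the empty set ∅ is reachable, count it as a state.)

Start state of the DFA: {s0}.
{s0} --x--> {s2,s3}  [new]
{s0} --y--> {s1,s4}  [new]
{s2,s3} --x--> {s3,s4}  [new]
{s2,s3} --y--> {s1,s3,s4}  [new]
{s1,s4} --x--> {s1,s2,s3}  [new]
{s1,s4} --y--> {s0,s1,s2}  [new]
{s3,s4} --x--> {s1,s3,s4}  [seen]
{s3,s4} --y--> {s0,s2,s3}  [new]
{s1,s3,s4} --x--> {s1,s2,s3,s4}  [new]
{s1,s3,s4} --y--> {s0,s1,s2,s3}  [new]
{s1,s2,s3} --x--> {s2,s3,s4}  [new]
{s1,s2,s3} --y--> {s0,s1,s2,s3,s4}  [new]
{s0,s1,s2} --x--> {s2,s3}  [seen]
{s0,s1,s2} --y--> {s0,s1,s2,s4}  [new]
{s0,s2,s3} --x--> {s2,s3,s4}  [seen]
{s0,s2,s3} --y--> {s1,s3,s4}  [seen]
{s1,s2,s3,s4} --x--> {s1,s2,s3,s4}  [seen]
{s1,s2,s3,s4} --y--> {s0,s1,s2,s3,s4}  [seen]
{s0,s1,s2,s3} --x--> {s2,s3,s4}  [seen]
{s0,s1,s2,s3} --y--> {s0,s1,s2,s3,s4}  [seen]
{s2,s3,s4} --x--> {s1,s3,s4}  [seen]
{s2,s3,s4} --y--> {s0,s1,s2,s3,s4}  [seen]
{s0,s1,s2,s3,s4} --x--> {s1,s2,s3,s4}  [seen]
{s0,s1,s2,s3,s4} --y--> {s0,s1,s2,s3,s4}  [seen]
{s0,s1,s2,s4} --x--> {s1,s2,s3}  [seen]
{s0,s1,s2,s4} --y--> {s0,s1,s2,s4}  [seen]
Reachable DFA states: {s0}, {s2,s3}, {s1,s4}, {s3,s4}, {s1,s3,s4}, {s1,s2,s3}, {s0,s1,s2}, {s0,s2,s3}, {s1,s2,s3,s4}, {s0,s1,s2,s3}, {s2,s3,s4}, {s0,s1,s2,s3,s4}, {s0,s1,s2,s4}.

13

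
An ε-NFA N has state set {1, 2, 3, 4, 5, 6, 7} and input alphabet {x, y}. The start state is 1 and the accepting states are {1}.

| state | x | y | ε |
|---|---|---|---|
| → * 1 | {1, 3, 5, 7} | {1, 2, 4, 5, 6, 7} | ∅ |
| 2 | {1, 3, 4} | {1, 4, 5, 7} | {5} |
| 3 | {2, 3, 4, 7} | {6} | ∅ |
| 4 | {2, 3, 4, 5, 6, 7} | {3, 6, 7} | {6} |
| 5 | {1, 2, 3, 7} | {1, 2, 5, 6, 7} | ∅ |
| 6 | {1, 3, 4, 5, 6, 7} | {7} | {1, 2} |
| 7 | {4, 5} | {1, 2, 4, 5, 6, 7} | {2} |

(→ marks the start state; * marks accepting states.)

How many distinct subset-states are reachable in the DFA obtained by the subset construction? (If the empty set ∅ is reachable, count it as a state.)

4

Start state of the DFA: {1} (ε-closure of the NFA start).
{1} --x--> {1, 2, 3, 5, 7}  [new]
{1} --y--> {1, 2, 4, 5, 6, 7}  [new]
{1, 2, 3, 5, 7} --x--> {1, 2, 3, 4, 5, 6, 7}  [new]
{1, 2, 3, 5, 7} --y--> {1, 2, 4, 5, 6, 7}  [seen]
{1, 2, 4, 5, 6, 7} --x--> {1, 2, 3, 4, 5, 6, 7}  [seen]
{1, 2, 4, 5, 6, 7} --y--> {1, 2, 3, 4, 5, 6, 7}  [seen]
{1, 2, 3, 4, 5, 6, 7} --x--> {1, 2, 3, 4, 5, 6, 7}  [seen]
{1, 2, 3, 4, 5, 6, 7} --y--> {1, 2, 3, 4, 5, 6, 7}  [seen]
Reachable DFA states: {1}, {1, 2, 3, 5, 7}, {1, 2, 4, 5, 6, 7}, {1, 2, 3, 4, 5, 6, 7}.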